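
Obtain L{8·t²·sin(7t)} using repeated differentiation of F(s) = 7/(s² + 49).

F(s) = 7/(s² + 49). F'(s) = -14s/(s² + 49)². F''(s) = -14(49 - 3s²)/(s² + 49)³ = (42s² - 686)/(s² + 49)³. So L{t²·sin(7t)} = (-1)² F''(s) = (42s² - 686)/(s² + 49)³. Then L{8·t²·sin(7t)} = 8·(42s² - 686)/(s² + 49)³ = (336s² - 5488)/(s² + 49)³

Final answer: (336s² - 5488)/(s² + 49)³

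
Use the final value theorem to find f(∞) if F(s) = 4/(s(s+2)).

f(∞) = lim_{s→0} s·4/(s(s+2)) = lim_{s→0} 4/(s+2) = 4/2 = 2

Final answer: 2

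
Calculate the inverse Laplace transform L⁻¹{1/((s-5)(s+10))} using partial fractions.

Decompose: A/(s-5) + B/(s+10). A = 1/15, B = -1/15. f(t) = (e^(5t) - e^(-10t))/15

Final answer: (e^(5t) - e^(-10t))/15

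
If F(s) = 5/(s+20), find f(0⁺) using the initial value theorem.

f(0⁺) = lim_{s→∞} s·5/(s+20) = lim_{s→∞} 5s/(s+20) = 5

Final answer: 5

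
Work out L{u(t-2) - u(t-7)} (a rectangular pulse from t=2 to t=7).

L{u(t-a)} = e^(-as)/s. L{u(t-2) - u(t-7)} = (e^(-2s) - e^(-7s))/s

Final answer: (e^(-2s) - e^(-7s))/s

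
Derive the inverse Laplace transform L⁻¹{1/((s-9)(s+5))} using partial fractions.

Decompose: A/(s-9) + B/(s+5). A = 1/14, B = -1/14. f(t) = (e^(9t) - e^(-5t))/14

Final answer: (e^(9t) - e^(-5t))/14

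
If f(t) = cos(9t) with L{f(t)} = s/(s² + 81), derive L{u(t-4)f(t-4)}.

Time shift theorem: L{u(t-a)f(t-a)} = e^(-as)F(s). Here a=4, F(s) = s/(s² + 81), so L{u(t-4)f(t-4)} = e^(-4s)·s/(s² + 81)

Final answer: e^(-4s)·s/(s² + 81)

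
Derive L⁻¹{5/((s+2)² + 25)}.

Form: b/((s-a)² + b²) → e^(at)sin(bt). With a=-2, b=5

Final answer: e^(-2t)·sin(5t)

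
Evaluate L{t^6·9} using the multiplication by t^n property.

L{9} = 9/s. d^1/ds^1[1/s] = -1/s². d^2/ds^2[1/s] = 2/s^3. d^3/ds^3[1/s] = -6/s^4. d^4/ds^4[1/s] = 24/s^5. d^5/ds^5[1/s] = -120/s^6. d^6/ds^6[1/s] = 720/s^7. So L{t^6} = (-1)^{6}·720/s^7 = 720/s^7. Then L{t^6·9} = 9·720/s^7 = 6480/s^7

Final answer: 6480/s^7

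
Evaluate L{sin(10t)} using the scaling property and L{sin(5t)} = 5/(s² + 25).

Using L{f(at)} = (1/a)F(s/a) with a=2: L{sin(10t)} = (1/2) · 5/((s/2)² + 25) = (1/2) · 5·4/(s² + 100) = 10/(s² + 100)

Final answer: 10/(s² + 100)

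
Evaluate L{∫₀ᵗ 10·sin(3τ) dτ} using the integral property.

L{∫₀ᵗ f(τ)dτ} = F(s)/s with F(s) = 30/(s² + 9), so the result is (30/(s² + 9))/s = 30/(s(s² + 9))

Final answer: 30/(s(s² + 9))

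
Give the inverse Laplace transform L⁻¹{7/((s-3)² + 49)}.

Using frequency shift, L⁻¹{7/((s-3)² + 49)} = e^(3t)·sin(7t)

Final answer: e^(3t)·sin(7t)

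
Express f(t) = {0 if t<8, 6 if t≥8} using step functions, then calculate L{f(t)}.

f(t) = 6·u(t-8). L{u(t-8)} = e^(-8s)/s, so L{f(t)} = 6·e^(-8s)/s

Final answer: 6·e^(-8s)/s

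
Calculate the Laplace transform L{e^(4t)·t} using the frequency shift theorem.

L{e^(at)·t^n} = n!/(s-a)^(n+1), so L{e^(4t)·t} = 1/(s-4)^2

Final answer: 1/(s-4)^2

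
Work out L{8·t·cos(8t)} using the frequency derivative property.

L{cos(8t)} = s/(s² + 64). Derivative: d/ds[s/(s² + 64)] = [(s² + 64) - s·2s]/(s² + 64)² = (64 - s²)/(s² + 64)². So L{t·cos(8t)} = -F'(s) = (s² - 64)/(s² + 64)². Then L{8·t·cos(8t)} = 8·(s² - 64)/(s² + 64)²

Final answer: 8·(s² - 64)/(s² + 64)²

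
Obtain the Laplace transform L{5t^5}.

L{5t^5} = 5 · L{t^5} = 5 · 120/s^6 = 600/s^6

Final answer: 600/s^6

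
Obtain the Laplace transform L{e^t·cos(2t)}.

L{e^(at)·cos(ωt)} = (s-a)/((s-a)² + ω²), so L{e^t·cos(2t)} = (s-1)/((s-1)² + 4)

Final answer: (s-1)/((s-1)² + 4)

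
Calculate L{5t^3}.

L{t^n} = n!/s^(n+1). So L{5t^3} = 5·3!/s^4 = 30/s^4

Final answer: 30/s^4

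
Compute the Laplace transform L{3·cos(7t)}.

L{cos(ωt)} = s/(s² + ω²), so L{cos(7t)} = s/(s² + 49). Then L{3·cos(7t)} = 3·s/(s² + 49) = 3s/(s² + 49)

Final answer: 3s/(s² + 49)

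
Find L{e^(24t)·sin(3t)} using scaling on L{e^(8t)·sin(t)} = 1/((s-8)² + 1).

Scaling with a=3: L{e^(24t)·sin(3t)} = (1/3) · 1/((s/3-8)² + 1). Simplifying: 3/((s-24)² + 9)

Final answer: 3/((s-24)² + 9)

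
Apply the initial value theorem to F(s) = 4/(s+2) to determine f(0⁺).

f(0⁺) = lim_{s→∞} s·4/(s+2) = lim_{s→∞} 4s/(s+2) = 4

Final answer: 4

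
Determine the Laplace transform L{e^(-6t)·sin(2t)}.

L{e^(at)·sin(ωt)} = ω/((s-a)² + ω²), so L{e^(-6t)·sin(2t)} = 2/((s+6)² + 4)

Final answer: 2/((s+6)² + 4)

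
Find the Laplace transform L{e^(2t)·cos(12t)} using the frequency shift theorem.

Frequency shift: L{e^(at)f(t)} = F(s-a). L{e^(2t)·cos(12t)} = (s-2)/((s-2)² + 144)

Final answer: (s-2)/((s-2)² + 144)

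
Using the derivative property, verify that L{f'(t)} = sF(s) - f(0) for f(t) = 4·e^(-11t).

f'(t) = -44e^(-11t). Direct: L{f'(t)} = -44/(s+11). Property: s·4/(s+11) - 4 = (4s - 4(s+11))/(s+11) = -44/(s+11). ✓

Final answer: -44/(s+11)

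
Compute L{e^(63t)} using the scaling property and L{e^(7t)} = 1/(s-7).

Using L{f(at)} = (1/a)F(s/a) with a=9 and f(t) = e^(7t): L{e^(63t)} = (1/9) · 1/((s/9)-7) = (1/9) · 9/(s-63) = 1/(s-63)

Final answer: 1/(s-63)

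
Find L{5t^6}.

L{t^n} = n!/s^(n+1). So L{5t^6} = 5·6!/s^7 = 3600/s^7

Final answer: 3600/s^7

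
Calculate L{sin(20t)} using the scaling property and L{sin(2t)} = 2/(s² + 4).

Using L{f(at)} = (1/a)F(s/a) with a=10: L{sin(20t)} = (1/10) · 2/((s/10)² + 4) = (1/10) · 2·100/(s² + 400) = 20/(s² + 400)

Final answer: 20/(s² + 400)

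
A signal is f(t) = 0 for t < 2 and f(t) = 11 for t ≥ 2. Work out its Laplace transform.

f(t) = 11·u(t-2). L{u(t-2)} = e^(-2s)/s, so L{f(t)} = 11·e^(-2s)/s

Final answer: 11·e^(-2s)/s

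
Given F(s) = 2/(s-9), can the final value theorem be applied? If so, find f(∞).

sF(s) = 2s/(s-9) has a pole at s = 9 in the right half-plane. Theorem does NOT apply (unstable system; f(t) = 2·e^(9t) grows without bound).

Final answer: Not applicable (unstable)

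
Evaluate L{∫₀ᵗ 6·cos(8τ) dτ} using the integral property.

L{∫₀ᵗ f(τ)dτ} = F(s)/s with F(s) = 6s/(s² + 64), so the result is (6s/(s² + 64))/s = 6/(s² + 64)

Final answer: 6/(s² + 64)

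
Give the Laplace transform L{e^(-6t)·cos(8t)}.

L{e^(at)·cos(ωt)} = (s-a)/((s-a)² + ω²), so L{e^(-6t)·cos(8t)} = (s+6)/((s+6)² + 64)

Final answer: (s+6)/((s+6)² + 64)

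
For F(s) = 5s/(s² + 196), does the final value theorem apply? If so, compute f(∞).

The final value theorem requires all poles of sF(s) in the left half-plane. sF(s) = 5s²/(s² + 196) has poles at s = ±14i (imaginary axis). Theorem does NOT apply (oscillatory system).

Final answer: Not applicable (oscillatory)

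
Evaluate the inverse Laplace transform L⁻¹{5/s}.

L⁻¹{c/s} = c, so L⁻¹{5/s} = 5

Final answer: 5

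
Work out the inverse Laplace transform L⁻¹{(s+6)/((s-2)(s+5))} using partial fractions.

Using partial fractions, f(t) = (8e^(2t) - e^(-5t))/7

Final answer: (8e^(2t) - e^(-5t))/7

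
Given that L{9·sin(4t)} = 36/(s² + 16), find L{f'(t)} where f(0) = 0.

L{f'(t)} = s·F(s) - f(0) = s·36/(s² + 16) - 0 = 36s/(s² + 16)

Final answer: 36s/(s² + 16)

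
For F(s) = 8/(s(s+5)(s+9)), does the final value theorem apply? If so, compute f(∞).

Poles of sF(s) = 8/((s+5)(s+9)) are at s = -5 and s = -9, both in the left half-plane. Theorem applies. f(∞) = lim_{s→0} sF(s) = 8/(5·9) = 8/45

Final answer: 8/45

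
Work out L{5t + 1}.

L{5t + 1} = 5·L{t} + L{1} = 5/s² + 1/s

Final answer: 5/s² + 1/s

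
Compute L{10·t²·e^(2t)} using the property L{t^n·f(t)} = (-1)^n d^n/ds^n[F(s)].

L{e^(2t)} = 1/(s-2). d/ds[1/(s-2)] = -1/(s-2)². d²/ds²[1/(s-2)] = 2/(s-2)³. So L{t²·e^(2t)} = (-1)² · 2/(s-2)³ = 2/(s-2)³. Then L{10·t²·e^(2t)} = 10·2/(s-2)³ = 20/(s-2)³

Final answer: 20/(s-2)³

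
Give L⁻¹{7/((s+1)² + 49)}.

Form: b/((s-a)² + b²) → e^(at)sin(bt). With a=-1, b=7

Final answer: e^(-t)·sin(7t)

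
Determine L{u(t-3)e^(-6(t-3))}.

u(t-a)f(t-a) with f(t)=e^(-6t). L{e^(-6t)} = 1/(s+6). By time shift: e^(-3s)/(s+6)

Final answer: e^(-3s)/(s+6)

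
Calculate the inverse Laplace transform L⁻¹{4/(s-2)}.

L⁻¹{1/(s-a)} = e^(at), so L⁻¹{1/(s-2)} = e^(2t), and L⁻¹{4/(s-2)} = 4·e^(2t)

Final answer: 4·e^(2t)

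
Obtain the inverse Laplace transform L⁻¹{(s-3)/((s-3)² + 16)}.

Using frequency shift, L⁻¹{(s-3)/((s-3)² + 16)} = e^(3t)·cos(4t)

Final answer: e^(3t)·cos(4t)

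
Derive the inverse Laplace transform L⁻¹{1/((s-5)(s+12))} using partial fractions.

Decompose: A/(s-5) + B/(s+12). A = 1/17, B = -1/17. f(t) = (e^(5t) - e^(-12t))/17

Final answer: (e^(5t) - e^(-12t))/17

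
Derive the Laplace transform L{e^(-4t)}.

L{e^(at)} = 1/(s-a), so L{e^(-4t)} = 1/(s+4)

Final answer: 1/(s+4)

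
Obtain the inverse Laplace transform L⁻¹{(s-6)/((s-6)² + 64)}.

Using frequency shift, L⁻¹{(s-6)/((s-6)² + 64)} = e^(6t)·cos(8t)

Final answer: e^(6t)·cos(8t)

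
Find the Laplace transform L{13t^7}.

L{13t^7} = 13 · L{t^7} = 13 · 5040/s^8 = 65520/s^8

Final answer: 65520/s^8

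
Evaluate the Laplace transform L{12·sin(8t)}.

L{sin(ωt)} = ω/(s² + ω²), so L{sin(8t)} = 8/(s² + 64). Then L{12·sin(8t)} = 12·8/(s² + 64) = 96/(s² + 64)

Final answer: 96/(s² + 64)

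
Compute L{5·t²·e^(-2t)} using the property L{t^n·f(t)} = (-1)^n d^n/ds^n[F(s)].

L{e^(-2t)} = 1/(s+2). d/ds[1/(s+2)] = -1/(s+2)². d²/ds²[1/(s+2)] = 2/(s+2)³. So L{t²·e^(-2t)} = (-1)² · 2/(s+2)³ = 2/(s+2)³. Then L{5·t²·e^(-2t)} = 5·2/(s+2)³ = 10/(s+2)³

Final answer: 10/(s+2)³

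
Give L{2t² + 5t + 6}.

L{2t² + 5t + 6} = 2·2/s³ + 5/s² + 6/s = 4/s³ + 5/s² + 6/s

Final answer: 4/s³ + 5/s² + 6/s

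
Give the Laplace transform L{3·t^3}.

L{t^n} = n!/s^(n+1), so L{t^3} = 6/s^4. Then L{3·t^3} = 3·6/s^4 = 18/s^4

Final answer: 18/s^4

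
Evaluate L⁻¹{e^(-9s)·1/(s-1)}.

L⁻¹{1/(s-1)} = e^t. By the time shift theorem, L⁻¹{e^(-as)F(s)} = u(t-a)f(t-a) with a=9, so L⁻¹{e^(-9s)·1/(s-1)} = u(t-9)·e^(t-9)

Final answer: u(t-9)·e^(t-9)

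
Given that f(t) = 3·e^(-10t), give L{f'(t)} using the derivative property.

f(0) = 3, F(s) = 3/(s+10). L{f'(t)} = s·F(s) - f(0) = 3s/(s+10) - 3 = (3s - 3(s+10))/(s+10) = -30/(s+10)

Final answer: -30/(s+10)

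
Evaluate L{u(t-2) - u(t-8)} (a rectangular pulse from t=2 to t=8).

L{u(t-a)} = e^(-as)/s. L{u(t-2) - u(t-8)} = (e^(-2s) - e^(-8s))/s

Final answer: (e^(-2s) - e^(-8s))/s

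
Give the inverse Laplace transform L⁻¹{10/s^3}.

L⁻¹{n!/s^(n+1)} = t^n with n=2. So L⁻¹{2/s^3} = t^2, and L⁻¹{10/s^3} = (10/2)·t^2 = 5·t^2

Final answer: 5·t^2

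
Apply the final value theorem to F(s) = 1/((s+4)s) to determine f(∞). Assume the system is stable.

f(∞) = lim_{s→0} sF(s) = lim_{s→0} 1/(s+4) = 1/4

Final answer: 1/4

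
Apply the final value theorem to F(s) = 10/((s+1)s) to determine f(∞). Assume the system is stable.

f(∞) = lim_{s→0} sF(s) = lim_{s→0} 10/(s+1) = 10

Final answer: 10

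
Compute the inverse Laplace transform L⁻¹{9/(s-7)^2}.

L⁻¹{n!/(s-a)^(n+1)} = t^n·e^(at) with n=1, a=7. So L⁻¹{1/(s-7)^2} = t·e^(7t), and L⁻¹{9/(s-7)^2} = (9/1)·t·e^(7t) = 9·t·e^(7t)

Final answer: 9·t·e^(7t)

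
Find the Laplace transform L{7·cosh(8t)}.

L{cosh(ωt)} = s/(s² - ω²), so L{cosh(8t)} = s/(s² - 64). Then L{7·cosh(8t)} = 7·s/(s² - 64) = 7s/(s² - 64)

Final answer: 7s/(s² - 64)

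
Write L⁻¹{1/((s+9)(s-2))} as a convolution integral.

1/((s+9)(s-2)) = (1/(s+9))·(1/(s-2)) = L{e^(-9t)}·L{e^(2t)}. So f(t) = e^(-9t)*e^(2t) = ∫₀ᵗ e^(-9τ)·e^(2(t-τ)) dτ

Final answer: ∫₀ᵗ e^(-9τ)·e^(2(t-τ)) dτ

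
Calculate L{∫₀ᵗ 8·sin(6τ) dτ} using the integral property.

L{∫₀ᵗ f(τ)dτ} = F(s)/s with F(s) = 48/(s² + 36), so the result is (48/(s² + 36))/s = 48/(s(s² + 36))

Final answer: 48/(s(s² + 36))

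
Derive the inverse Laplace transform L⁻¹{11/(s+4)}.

L⁻¹{1/(s-a)} = e^(at), so L⁻¹{1/(s+4)} = e^(-4t), and L⁻¹{11/(s+4)} = 11·e^(-4t)

Final answer: 11·e^(-4t)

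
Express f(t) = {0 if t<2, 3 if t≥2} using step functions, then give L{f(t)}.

f(t) = 3·u(t-2). L{u(t-2)} = e^(-2s)/s, so L{f(t)} = 3·e^(-2s)/s

Final answer: 3·e^(-2s)/s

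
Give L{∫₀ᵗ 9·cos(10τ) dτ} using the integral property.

L{∫₀ᵗ f(τ)dτ} = F(s)/s with F(s) = 9s/(s² + 100), so the result is (9s/(s² + 100))/s = 9/(s² + 100)

Final answer: 9/(s² + 100)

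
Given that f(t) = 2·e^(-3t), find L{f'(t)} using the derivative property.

f(0) = 2, F(s) = 2/(s+3). L{f'(t)} = s·F(s) - f(0) = 2s/(s+3) - 2 = (2s - 2(s+3))/(s+3) = -6/(s+3)

Final answer: -6/(s+3)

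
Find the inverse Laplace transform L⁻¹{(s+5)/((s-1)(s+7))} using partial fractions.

Using partial fractions, f(t) = (6e^t + 2e^(-7t))/8

Final answer: (6e^t + 2e^(-7t))/8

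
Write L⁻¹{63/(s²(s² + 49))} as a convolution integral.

63/(s²(s² + 49)) = (1/s²)·(63/(s² + 49)) = L{t}·L{9·sin(7t)}. So f(t) = t*(9·sin(7t)) = ∫₀ᵗ 9τ·sin(7(t-τ)) dτ

Final answer: ∫₀ᵗ 9τ·sin(7(t-τ)) dτ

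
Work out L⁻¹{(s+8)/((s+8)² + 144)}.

Using frequency shift: L⁻¹{(s-a)/((s-a)² + b²)} = e^(at)cos(bt). Here a=-8, b=12

Final answer: e^(-8t)·cos(12t)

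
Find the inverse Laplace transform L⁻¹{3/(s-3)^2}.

L⁻¹{n!/(s-a)^(n+1)} = t^n·e^(at) with n=1, a=3. So L⁻¹{1/(s-3)^2} = t·e^(3t), and L⁻¹{3/(s-3)^2} = (3/1)·t·e^(3t) = 3·t·e^(3t)

Final answer: 3·t·e^(3t)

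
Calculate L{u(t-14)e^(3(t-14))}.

u(t-a)f(t-a) with f(t)=e^(3t). L{e^(3t)} = 1/(s-3). By time shift: e^(-14s)/(s-3)

Final answer: e^(-14s)/(s-3)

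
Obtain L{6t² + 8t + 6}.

L{6t² + 8t + 6} = 6·2/s³ + 8/s² + 6/s = 12/s³ + 8/s² + 6/s

Final answer: 12/s³ + 8/s² + 6/s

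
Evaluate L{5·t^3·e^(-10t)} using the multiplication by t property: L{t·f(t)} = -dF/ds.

Using L{t^n·e^(at)} = n!/(s-a)^(n+1), L{t^3·e^(-10t)} = 6/(s+10)^4, so L{5·t^3·e^(-10t)} = 5·6/(s+10)^4 = 30/(s+10)^4

Final answer: 30/(s+10)^4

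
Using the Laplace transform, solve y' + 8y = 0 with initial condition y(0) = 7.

L{y'} + 8L{y} = 0. sY - 7 + 8Y = 0. Y(s+8) = 7. Y = 7/(s+8)

Final answer: y(t) = 7e^(-8t)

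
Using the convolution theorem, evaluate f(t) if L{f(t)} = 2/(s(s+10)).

2/(s(s+10)) = (2/s)·(1/(s+10)) = L{2}·L{e^(-10t)}. By convolution, f(t) = 2*e^(-10t) = ∫₀ᵗ 2·e^(-10τ) dτ = 2·(1 - e^(-10t))/10

Final answer: 2·(1 - e^(-10t))/10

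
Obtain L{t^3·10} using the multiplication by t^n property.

L{10} = 10/s. d^1/ds^1[1/s] = -1/s². d^2/ds^2[1/s] = 2/s^3. d^3/ds^3[1/s] = -6/s^4. So L{t^3} = (-1)^{3}·-6/s^4 = 6/s^4. Then L{t^3·10} = 10·6/s^4 = 60/s^4

Final answer: 60/s^4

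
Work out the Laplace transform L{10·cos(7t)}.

L{cos(ωt)} = s/(s² + ω²), so L{cos(7t)} = s/(s² + 49). Then L{10·cos(7t)} = 10·s/(s² + 49) = 10s/(s² + 49)

Final answer: 10s/(s² + 49)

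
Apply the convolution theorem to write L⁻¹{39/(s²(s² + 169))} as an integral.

39/(s²(s² + 169)) = (1/s²)·(39/(s² + 169)) = L{t}·L{3·sin(13t)}. So f(t) = t*(3·sin(13t)) = ∫₀ᵗ 3τ·sin(13(t-τ)) dτ

Final answer: ∫₀ᵗ 3τ·sin(13(t-τ)) dτ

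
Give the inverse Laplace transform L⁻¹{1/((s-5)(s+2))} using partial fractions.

Decompose: A/(s-5) + B/(s+2). A = 1/7, B = -1/7. f(t) = (e^(5t) - e^(-2t))/7

Final answer: (e^(5t) - e^(-2t))/7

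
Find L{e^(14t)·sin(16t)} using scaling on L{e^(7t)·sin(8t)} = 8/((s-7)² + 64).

Scaling with a=2: L{e^(14t)·sin(16t)} = (1/2) · 8/((s/2-7)² + 64). Simplifying: 16/((s-14)² + 256)

Final answer: 16/((s-14)² + 256)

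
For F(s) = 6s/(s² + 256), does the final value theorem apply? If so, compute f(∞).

The final value theorem requires all poles of sF(s) in the left half-plane. sF(s) = 6s²/(s² + 256) has poles at s = ±16i (imaginary axis). Theorem does NOT apply (oscillatory system).

Final answer: Not applicable (oscillatory)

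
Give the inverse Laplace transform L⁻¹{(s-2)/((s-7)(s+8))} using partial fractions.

Using partial fractions, f(t) = (5e^(7t) + 10e^(-8t))/15

Final answer: (5e^(7t) + 10e^(-8t))/15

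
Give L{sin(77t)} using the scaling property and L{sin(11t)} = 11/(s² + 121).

Using L{f(at)} = (1/a)F(s/a) with a=7: L{sin(77t)} = (1/7) · 11/((s/7)² + 121) = (1/7) · 11·49/(s² + 5929) = 77/(s² + 5929)

Final answer: 77/(s² + 5929)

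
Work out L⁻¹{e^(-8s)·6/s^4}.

L⁻¹{6/s^4} = t^3. By the time shift theorem, L⁻¹{e^(-as)F(s)} = u(t-a)f(t-a) with a=8, so L⁻¹{e^(-8s)·6/s^4} = u(t-8)·(t-8)^3

Final answer: u(t-8)·(t-8)^3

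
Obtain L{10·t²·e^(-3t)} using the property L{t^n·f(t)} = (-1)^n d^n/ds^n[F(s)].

L{e^(-3t)} = 1/(s+3). d/ds[1/(s+3)] = -1/(s+3)². d²/ds²[1/(s+3)] = 2/(s+3)³. So L{t²·e^(-3t)} = (-1)² · 2/(s+3)³ = 2/(s+3)³. Then L{10·t²·e^(-3t)} = 10·2/(s+3)³ = 20/(s+3)³

Final answer: 20/(s+3)³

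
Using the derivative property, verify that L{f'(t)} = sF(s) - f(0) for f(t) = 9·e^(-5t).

f'(t) = -45e^(-5t). Direct: L{f'(t)} = -45/(s+5). Property: s·9/(s+5) - 9 = (9s - 9(s+5))/(s+5) = -45/(s+5). ✓

Final answer: -45/(s+5)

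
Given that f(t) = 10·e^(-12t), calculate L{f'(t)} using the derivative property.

f(0) = 10, F(s) = 10/(s+12). L{f'(t)} = s·F(s) - f(0) = 10s/(s+12) - 10 = (10s - 10(s+12))/(s+12) = -120/(s+12)

Final answer: -120/(s+12)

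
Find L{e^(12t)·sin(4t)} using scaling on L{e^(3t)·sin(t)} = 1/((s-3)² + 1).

Scaling with a=4: L{e^(12t)·sin(4t)} = (1/4) · 1/((s/4-3)² + 1). Simplifying: 4/((s-12)² + 16)

Final answer: 4/((s-12)² + 16)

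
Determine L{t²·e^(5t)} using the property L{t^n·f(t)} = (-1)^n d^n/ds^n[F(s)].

L{e^(5t)} = 1/(s-5). d/ds[1/(s-5)] = -1/(s-5)². d²/ds²[1/(s-5)] = 2/(s-5)³. So L{t²·e^(5t)} = (-1)² · 2/(s-5)³ = 2/(s-5)³

Final answer: 2/(s-5)³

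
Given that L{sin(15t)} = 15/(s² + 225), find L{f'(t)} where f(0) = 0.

L{f'(t)} = s·F(s) - f(0) = s·15/(s² + 225) - 0 = 15s/(s² + 225)

Final answer: 15s/(s² + 225)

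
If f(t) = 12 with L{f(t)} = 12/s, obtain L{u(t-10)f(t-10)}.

Time shift theorem: L{u(t-a)f(t-a)} = e^(-as)F(s). Here a=10, F(s) = 12/s, so L{u(t-10)f(t-10)} = e^(-10s)·12/s

Final answer: e^(-10s)·12/s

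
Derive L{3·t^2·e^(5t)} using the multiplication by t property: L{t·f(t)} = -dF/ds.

Using L{t^n·e^(at)} = n!/(s-a)^(n+1), L{t^2·e^(5t)} = 2/(s-5)^3, so L{3·t^2·e^(5t)} = 3·2/(s-5)^3 = 6/(s-5)^3

Final answer: 6/(s-5)^3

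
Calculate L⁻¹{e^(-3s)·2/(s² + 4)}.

L⁻¹{2/(s² + 4)} = sin(2t). By the time shift theorem, L⁻¹{e^(-as)F(s)} = u(t-a)f(t-a) with a=3, so L⁻¹{e^(-3s)·2/(s² + 4)} = u(t-3)·sin(2(t-3))

Final answer: u(t-3)·sin(2(t-3))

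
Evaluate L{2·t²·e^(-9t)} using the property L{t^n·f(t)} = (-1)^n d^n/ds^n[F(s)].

L{e^(-9t)} = 1/(s+9). d/ds[1/(s+9)] = -1/(s+9)². d²/ds²[1/(s+9)] = 2/(s+9)³. So L{t²·e^(-9t)} = (-1)² · 2/(s+9)³ = 2/(s+9)³. Then L{2·t²·e^(-9t)} = 2·2/(s+9)³ = 4/(s+9)³

Final answer: 4/(s+9)³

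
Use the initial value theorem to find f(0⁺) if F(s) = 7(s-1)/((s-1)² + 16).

f(0⁺) = lim_{s→∞} sF(s) = lim_{s→∞} 7s(s-1)/((s-1)² + 16) = 7

Final answer: 7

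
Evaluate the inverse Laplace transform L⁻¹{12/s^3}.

L⁻¹{n!/s^(n+1)} = t^n with n=2. So L⁻¹{2/s^3} = t^2, and L⁻¹{12/s^3} = (12/2)·t^2 = 6·t^2

Final answer: 6·t^2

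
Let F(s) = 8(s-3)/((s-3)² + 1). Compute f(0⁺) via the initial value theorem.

f(0⁺) = lim_{s→∞} sF(s) = lim_{s→∞} 8s(s-3)/((s-3)² + 1) = 8

Final answer: 8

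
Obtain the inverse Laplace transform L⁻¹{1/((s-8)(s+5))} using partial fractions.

Decompose: A/(s-8) + B/(s+5). A = 1/13, B = -1/13. f(t) = (e^(8t) - e^(-5t))/13

Final answer: (e^(8t) - e^(-5t))/13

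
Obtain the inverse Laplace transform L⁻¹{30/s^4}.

L⁻¹{n!/s^(n+1)} = t^n with n=3. So L⁻¹{6/s^4} = t^3, and L⁻¹{30/s^4} = (30/6)·t^3 = 5·t^3

Final answer: 5·t^3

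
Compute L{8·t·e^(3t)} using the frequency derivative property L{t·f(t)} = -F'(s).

L{e^(3t)} = 1/(s-3). By frequency derivative: L{t·e^(3t)} = -d/ds[1/(s-3)] = -(-1)/(s-3)² = 1/(s-3)². Then L{8·t·e^(3t)} = 8·1/(s-3)² = 8/(s-3)²

Final answer: 8/(s-3)²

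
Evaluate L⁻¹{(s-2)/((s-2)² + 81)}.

Using frequency shift: L⁻¹{(s-a)/((s-a)² + b²)} = e^(at)cos(bt). Here a=2, b=9

Final answer: e^(2t)·cos(9t)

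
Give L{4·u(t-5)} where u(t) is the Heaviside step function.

L{u(t-a)} = e^(-as)/s. Here a=5, so L{u(t-5)} = e^(-5s)/s, and L{4·u(t-5)} = 4·e^(-5s)/s

Final answer: 4·e^(-5s)/s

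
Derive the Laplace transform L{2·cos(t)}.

L{cos(ωt)} = s/(s² + ω²), so L{cos(t)} = s/(s² + 1). Then L{2·cos(t)} = 2·s/(s² + 1) = 2s/(s² + 1)

Final answer: 2s/(s² + 1)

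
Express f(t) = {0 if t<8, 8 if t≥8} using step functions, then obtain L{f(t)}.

f(t) = 8·u(t-8). L{u(t-8)} = e^(-8s)/s, so L{f(t)} = 8·e^(-8s)/s

Final answer: 8·e^(-8s)/s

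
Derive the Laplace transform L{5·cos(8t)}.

L{cos(ωt)} = s/(s² + ω²), so L{cos(8t)} = s/(s² + 64). Then L{5·cos(8t)} = 5·s/(s² + 64) = 5s/(s² + 64)

Final answer: 5s/(s² + 64)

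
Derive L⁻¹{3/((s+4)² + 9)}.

Form: b/((s-a)² + b²) → e^(at)sin(bt). With a=-4, b=3

Final answer: e^(-4t)·sin(3t)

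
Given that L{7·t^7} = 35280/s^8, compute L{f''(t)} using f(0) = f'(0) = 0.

L{f''(t)} = s²F(s) - sf(0) - f'(0) = s²·35280/s^8 - 0 - 0 = 35280/s^6

Final answer: 35280/s^6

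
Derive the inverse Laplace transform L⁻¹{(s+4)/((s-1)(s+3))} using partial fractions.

Using partial fractions, f(t) = (5e^t - e^(-3t))/4

Final answer: (5e^t - e^(-3t))/4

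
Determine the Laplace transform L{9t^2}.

L{9t^2} = 9 · L{t^2} = 9 · 2/s^3 = 18/s^3

Final answer: 18/s^3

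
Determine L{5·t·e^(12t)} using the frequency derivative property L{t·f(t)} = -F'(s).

L{e^(12t)} = 1/(s-12). By frequency derivative: L{t·e^(12t)} = -d/ds[1/(s-12)] = -(-1)/(s-12)² = 1/(s-12)². Then L{5·t·e^(12t)} = 5·1/(s-12)² = 5/(s-12)²

Final answer: 5/(s-12)²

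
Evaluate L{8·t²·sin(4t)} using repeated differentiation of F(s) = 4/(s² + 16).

F(s) = 4/(s² + 16). F'(s) = -8s/(s² + 16)². F''(s) = -8(16 - 3s²)/(s² + 16)³ = (24s² - 128)/(s² + 16)³. So L{t²·sin(4t)} = (-1)² F''(s) = (24s² - 128)/(s² + 16)³. Then L{8·t²·sin(4t)} = 8·(24s² - 128)/(s² + 16)³ = (192s² - 1024)/(s² + 16)³

Final answer: (192s² - 1024)/(s² + 16)³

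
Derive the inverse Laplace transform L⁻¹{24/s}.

L⁻¹{c/s} = c, so L⁻¹{24/s} = 24

Final answer: 24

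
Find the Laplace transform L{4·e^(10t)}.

L{e^(at)} = 1/(s-a), so L{e^(10t)} = 1/(s-10). Then L{4·e^(10t)} = 4/(s-10)

Final answer: 4/(s-10)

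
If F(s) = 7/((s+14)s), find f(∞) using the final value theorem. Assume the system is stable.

f(∞) = lim_{s→0} sF(s) = lim_{s→0} 7/(s+14) = 1/2

Final answer: 1/2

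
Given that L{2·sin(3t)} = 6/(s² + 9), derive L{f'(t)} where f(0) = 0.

L{f'(t)} = s·F(s) - f(0) = s·6/(s² + 9) - 0 = 6s/(s² + 9)

Final answer: 6s/(s² + 9)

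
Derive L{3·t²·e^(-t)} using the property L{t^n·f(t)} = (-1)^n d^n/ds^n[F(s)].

L{e^(-t)} = 1/(s+1). d/ds[1/(s+1)] = -1/(s+1)². d²/ds²[1/(s+1)] = 2/(s+1)³. So L{t²·e^(-t)} = (-1)² · 2/(s+1)³ = 2/(s+1)³. Then L{3·t²·e^(-t)} = 3·2/(s+1)³ = 6/(s+1)³

Final answer: 6/(s+1)³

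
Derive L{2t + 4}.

L{2t + 4} = 2·L{t} + 4·L{1} = 2/s² + 4/s

Final answer: 2/s² + 4/s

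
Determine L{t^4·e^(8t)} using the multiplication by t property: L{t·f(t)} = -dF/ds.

Using L{t^n·e^(at)} = n!/(s-a)^(n+1), L{t^4·e^(8t)} = 24/(s-8)^5

Final answer: 24/(s-8)^5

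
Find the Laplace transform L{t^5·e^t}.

L{t^n·e^(at)} = n!/(s-a)^(n+1), so L{t^5·e^t} = 120/(s-1)^6

Final answer: 120/(s-1)^6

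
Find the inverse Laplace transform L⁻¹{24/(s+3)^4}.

L⁻¹{n!/(s-a)^(n+1)} = t^n·e^(at) with n=3, a=-3. So L⁻¹{6/(s+3)^4} = t^3·e^(-3t), and L⁻¹{24/(s+3)^4} = (24/6)·t^3·e^(-3t) = 4·t^3·e^(-3t)

Final answer: 4·t^3·e^(-3t)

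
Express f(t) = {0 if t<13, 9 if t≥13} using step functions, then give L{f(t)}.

f(t) = 9·u(t-13). L{u(t-13)} = e^(-13s)/s, so L{f(t)} = 9·e^(-13s)/s

Final answer: 9·e^(-13s)/s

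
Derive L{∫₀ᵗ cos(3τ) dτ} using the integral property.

L{∫₀ᵗ f(τ)dτ} = F(s)/s with F(s) = s/(s² + 9), so the result is (s/(s² + 9))/s = 1/(s² + 9)

Final answer: 1/(s² + 9)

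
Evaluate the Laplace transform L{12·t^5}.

L{t^n} = n!/s^(n+1), so L{t^5} = 120/s^6. Then L{12·t^5} = 12·120/s^6 = 1440/s^6

Final answer: 1440/s^6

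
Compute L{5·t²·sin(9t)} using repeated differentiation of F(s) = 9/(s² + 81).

F(s) = 9/(s² + 81). F'(s) = -18s/(s² + 81)². F''(s) = -18(81 - 3s²)/(s² + 81)³ = (54s² - 1458)/(s² + 81)³. So L{t²·sin(9t)} = (-1)² F''(s) = (54s² - 1458)/(s² + 81)³. Then L{5·t²·sin(9t)} = 5·(54s² - 1458)/(s² + 81)³ = (270s² - 7290)/(s² + 81)³

Final answer: (270s² - 7290)/(s² + 81)³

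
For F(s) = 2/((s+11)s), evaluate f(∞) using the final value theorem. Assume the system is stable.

f(∞) = lim_{s→0} sF(s) = lim_{s→0} 2/(s+11) = 2/11

Final answer: 2/11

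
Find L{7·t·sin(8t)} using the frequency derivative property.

L{sin(8t)} = 8/(s² + 64). By L{t·f(t)} = -F'(s): -d/ds[8/(s² + 64)] = -(8)·(-2s)/(s² + 64)² = 16s/(s² + 64)². Then L{7·t·sin(8t)} = 7·16s/(s² + 64)² = 112s/(s² + 64)²

Final answer: 112s/(s² + 64)²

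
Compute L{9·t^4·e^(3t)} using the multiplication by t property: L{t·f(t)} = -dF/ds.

Using L{t^n·e^(at)} = n!/(s-a)^(n+1), L{t^4·e^(3t)} = 24/(s-3)^5, so L{9·t^4·e^(3t)} = 9·24/(s-3)^5 = 216/(s-3)^5

Final answer: 216/(s-3)^5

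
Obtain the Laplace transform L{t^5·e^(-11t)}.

L{t^n·e^(at)} = n!/(s-a)^(n+1), so L{t^5·e^(-11t)} = 120/(s+11)^6

Final answer: 120/(s+11)^6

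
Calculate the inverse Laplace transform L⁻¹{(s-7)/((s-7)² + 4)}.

Using frequency shift, L⁻¹{(s-7)/((s-7)² + 4)} = e^(7t)·cos(2t)

Final answer: e^(7t)·cos(2t)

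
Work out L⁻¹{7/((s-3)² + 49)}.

Form: b/((s-a)² + b²) → e^(at)sin(bt). With a=3, b=7

Final answer: e^(3t)·sin(7t)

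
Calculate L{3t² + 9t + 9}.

L{3t² + 9t + 9} = 3·2/s³ + 9/s² + 9/s = 6/s³ + 9/s² + 9/s

Final answer: 6/s³ + 9/s² + 9/s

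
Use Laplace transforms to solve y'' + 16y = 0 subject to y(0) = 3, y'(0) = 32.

L{y''} + 16L{y} = 0. s²Y - 3s - 32 + 16Y = 0. Y(s² + 16) = 3s + 32. Y = (3s + 32)/(s² + 16). Inverting: y(t) = 3cos(4t) + 8sin(4t)

Final answer: y(t) = 3cos(4t) + 8sin(4t)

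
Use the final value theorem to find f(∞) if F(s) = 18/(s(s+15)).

f(∞) = lim_{s→0} s·18/(s(s+15)) = lim_{s→0} 18/(s+15) = 18/15 = 6/5

Final answer: 6/5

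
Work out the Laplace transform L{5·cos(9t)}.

L{cos(ωt)} = s/(s² + ω²), so L{cos(9t)} = s/(s² + 81). Then L{5·cos(9t)} = 5·s/(s² + 81) = 5s/(s² + 81)

Final answer: 5s/(s² + 81)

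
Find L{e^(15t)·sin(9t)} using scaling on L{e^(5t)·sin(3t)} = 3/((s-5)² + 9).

Scaling with a=3: L{e^(15t)·sin(9t)} = (1/3) · 3/((s/3-5)² + 9). Simplifying: 9/((s-15)² + 81)

Final answer: 9/((s-15)² + 81)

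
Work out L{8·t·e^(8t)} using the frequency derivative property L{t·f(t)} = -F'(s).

L{e^(8t)} = 1/(s-8). By frequency derivative: L{t·e^(8t)} = -d/ds[1/(s-8)] = -(-1)/(s-8)² = 1/(s-8)². Then L{8·t·e^(8t)} = 8·1/(s-8)² = 8/(s-8)²

Final answer: 8/(s-8)²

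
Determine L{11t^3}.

L{t^n} = n!/s^(n+1). So L{11t^3} = 11·3!/s^4 = 66/s^4

Final answer: 66/s^4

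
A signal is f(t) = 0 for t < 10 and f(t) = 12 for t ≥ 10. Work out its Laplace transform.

f(t) = 12·u(t-10). L{u(t-10)} = e^(-10s)/s, so L{f(t)} = 12·e^(-10s)/s

Final answer: 12·e^(-10s)/s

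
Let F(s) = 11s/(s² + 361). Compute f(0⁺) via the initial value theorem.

f(0⁺) = lim_{s→∞} s·11s/(s² + 361) = lim_{s→∞} 11s²/(s² + 361) = 11

Final answer: 11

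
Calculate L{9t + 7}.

L{9t + 7} = 9·L{t} + 7·L{1} = 9/s² + 7/s

Final answer: 9/s² + 7/s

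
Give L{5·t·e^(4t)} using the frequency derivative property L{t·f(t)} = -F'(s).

L{e^(4t)} = 1/(s-4). By frequency derivative: L{t·e^(4t)} = -d/ds[1/(s-4)] = -(-1)/(s-4)² = 1/(s-4)². Then L{5·t·e^(4t)} = 5·1/(s-4)² = 5/(s-4)²

Final answer: 5/(s-4)²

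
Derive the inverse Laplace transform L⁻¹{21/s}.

L⁻¹{c/s} = c, so L⁻¹{21/s} = 21

Final answer: 21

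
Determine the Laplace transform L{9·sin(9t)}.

L{sin(ωt)} = ω/(s² + ω²), so L{sin(9t)} = 9/(s² + 81). Then L{9·sin(9t)} = 9·9/(s² + 81) = 81/(s² + 81)

Final answer: 81/(s² + 81)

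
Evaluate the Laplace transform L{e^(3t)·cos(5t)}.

L{e^(at)·cos(ωt)} = (s-a)/((s-a)² + ω²), so L{e^(3t)·cos(5t)} = (s-3)/((s-3)² + 25)

Final answer: (s-3)/((s-3)² + 25)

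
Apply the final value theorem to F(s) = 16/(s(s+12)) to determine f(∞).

f(∞) = lim_{s→0} s·16/(s(s+12)) = lim_{s→0} 16/(s+12) = 16/12 = 4/3

Final answer: 4/3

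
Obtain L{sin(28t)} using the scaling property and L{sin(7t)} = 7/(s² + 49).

Using L{f(at)} = (1/a)F(s/a) with a=4: L{sin(28t)} = (1/4) · 7/((s/4)² + 49) = (1/4) · 7·16/(s² + 784) = 28/(s² + 784)

Final answer: 28/(s² + 784)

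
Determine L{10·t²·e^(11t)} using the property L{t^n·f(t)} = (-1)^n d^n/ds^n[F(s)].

L{e^(11t)} = 1/(s-11). d/ds[1/(s-11)] = -1/(s-11)². d²/ds²[1/(s-11)] = 2/(s-11)³. So L{t²·e^(11t)} = (-1)² · 2/(s-11)³ = 2/(s-11)³. Then L{10·t²·e^(11t)} = 10·2/(s-11)³ = 20/(s-11)³

Final answer: 20/(s-11)³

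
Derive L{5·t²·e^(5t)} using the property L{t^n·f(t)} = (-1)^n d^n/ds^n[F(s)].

L{e^(5t)} = 1/(s-5). d/ds[1/(s-5)] = -1/(s-5)². d²/ds²[1/(s-5)] = 2/(s-5)³. So L{t²·e^(5t)} = (-1)² · 2/(s-5)³ = 2/(s-5)³. Then L{5·t²·e^(5t)} = 5·2/(s-5)³ = 10/(s-5)³

Final answer: 10/(s-5)³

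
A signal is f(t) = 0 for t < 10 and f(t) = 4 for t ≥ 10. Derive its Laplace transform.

f(t) = 4·u(t-10). L{u(t-10)} = e^(-10s)/s, so L{f(t)} = 4·e^(-10s)/s

Final answer: 4·e^(-10s)/s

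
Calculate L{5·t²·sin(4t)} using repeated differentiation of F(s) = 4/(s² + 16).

F(s) = 4/(s² + 16). F'(s) = -8s/(s² + 16)². F''(s) = -8(16 - 3s²)/(s² + 16)³ = (24s² - 128)/(s² + 16)³. So L{t²·sin(4t)} = (-1)² F''(s) = (24s² - 128)/(s² + 16)³. Then L{5·t²·sin(4t)} = 5·(24s² - 128)/(s² + 16)³ = (120s² - 640)/(s² + 16)³

Final answer: (120s² - 640)/(s² + 16)³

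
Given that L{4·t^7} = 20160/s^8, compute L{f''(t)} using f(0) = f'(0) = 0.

L{f''(t)} = s²F(s) - sf(0) - f'(0) = s²·20160/s^8 - 0 - 0 = 20160/s^6

Final answer: 20160/s^6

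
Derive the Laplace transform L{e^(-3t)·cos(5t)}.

L{e^(at)·cos(ωt)} = (s-a)/((s-a)² + ω²), so L{e^(-3t)·cos(5t)} = (s+3)/((s+3)² + 25)

Final answer: (s+3)/((s+3)² + 25)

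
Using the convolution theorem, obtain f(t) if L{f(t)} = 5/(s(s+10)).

5/(s(s+10)) = (5/s)·(1/(s+10)) = L{5}·L{e^(-10t)}. By convolution, f(t) = 5*e^(-10t) = ∫₀ᵗ 5·e^(-10τ) dτ = 5·(1 - e^(-10t))/10

Final answer: 5·(1 - e^(-10t))/10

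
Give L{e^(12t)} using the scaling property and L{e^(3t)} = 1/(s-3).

Using L{f(at)} = (1/a)F(s/a) with a=4 and f(t) = e^(3t): L{e^(12t)} = (1/4) · 1/((s/4)-3) = (1/4) · 4/(s-12) = 1/(s-12)

Final answer: 1/(s-12)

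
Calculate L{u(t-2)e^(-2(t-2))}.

u(t-a)f(t-a) with f(t)=e^(-2t). L{e^(-2t)} = 1/(s+2). By time shift: e^(-2s)/(s+2)

Final answer: e^(-2s)/(s+2)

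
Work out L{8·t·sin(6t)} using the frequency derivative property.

L{sin(6t)} = 6/(s² + 36). By L{t·f(t)} = -F'(s): -d/ds[6/(s² + 36)] = -(6)·(-2s)/(s² + 36)² = 12s/(s² + 36)². Then L{8·t·sin(6t)} = 8·12s/(s² + 36)² = 96s/(s² + 36)²

Final answer: 96s/(s² + 36)²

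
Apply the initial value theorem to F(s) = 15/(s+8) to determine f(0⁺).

f(0⁺) = lim_{s→∞} s·15/(s+8) = lim_{s→∞} 15s/(s+8) = 15

Final answer: 15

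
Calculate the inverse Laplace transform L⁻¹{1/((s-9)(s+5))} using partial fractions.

Decompose: A/(s-9) + B/(s+5). A = 1/14, B = -1/14. f(t) = (e^(9t) - e^(-5t))/14

Final answer: (e^(9t) - e^(-5t))/14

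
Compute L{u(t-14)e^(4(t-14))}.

u(t-a)f(t-a) with f(t)=e^(4t). L{e^(4t)} = 1/(s-4). By time shift: e^(-14s)/(s-4)

Final answer: e^(-14s)/(s-4)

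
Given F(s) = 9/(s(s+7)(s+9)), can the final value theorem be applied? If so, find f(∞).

Poles of sF(s) = 9/((s+7)(s+9)) are at s = -7 and s = -9, both in the left half-plane. Theorem applies. f(∞) = lim_{s→0} sF(s) = 9/(7·9) = 1/7

Final answer: 1/7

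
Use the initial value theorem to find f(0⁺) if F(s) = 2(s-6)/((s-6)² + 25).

f(0⁺) = lim_{s→∞} sF(s) = lim_{s→∞} 2s(s-6)/((s-6)² + 25) = 2

Final answer: 2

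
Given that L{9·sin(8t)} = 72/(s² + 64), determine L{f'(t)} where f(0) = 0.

L{f'(t)} = s·F(s) - f(0) = s·72/(s² + 64) - 0 = 72s/(s² + 64)

Final answer: 72s/(s² + 64)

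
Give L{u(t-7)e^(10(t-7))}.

u(t-a)f(t-a) with f(t)=e^(10t). L{e^(10t)} = 1/(s-10). By time shift: e^(-7s)/(s-10)

Final answer: e^(-7s)/(s-10)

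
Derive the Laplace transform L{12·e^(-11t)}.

L{e^(at)} = 1/(s-a), so L{e^(-11t)} = 1/(s+11). Then L{12·e^(-11t)} = 12/(s+11)

Final answer: 12/(s+11)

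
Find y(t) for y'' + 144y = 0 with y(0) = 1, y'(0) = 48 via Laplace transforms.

L{y''} + 144L{y} = 0. s²Y - s - 48 + 144Y = 0. Y(s² + 144) = s + 48. Y = (s + 48)/(s² + 144). Inverting: y(t) = cos(12t) + 4sin(12t)

Final answer: y(t) = cos(12t) + 4sin(12t)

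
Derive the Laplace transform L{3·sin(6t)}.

L{sin(ωt)} = ω/(s² + ω²), so L{sin(6t)} = 6/(s² + 36). Then L{3·sin(6t)} = 3·6/(s² + 36) = 18/(s² + 36)

Final answer: 18/(s² + 36)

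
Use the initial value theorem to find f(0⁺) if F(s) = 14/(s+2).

f(0⁺) = lim_{s→∞} s·14/(s+2) = lim_{s→∞} 14s/(s+2) = 14

Final answer: 14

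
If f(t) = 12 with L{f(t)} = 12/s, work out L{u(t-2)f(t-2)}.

Time shift theorem: L{u(t-a)f(t-a)} = e^(-as)F(s). Here a=2, F(s) = 12/s, so L{u(t-2)f(t-2)} = e^(-2s)·12/s

Final answer: e^(-2s)·12/s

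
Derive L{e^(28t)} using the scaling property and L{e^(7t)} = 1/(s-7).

Using L{f(at)} = (1/a)F(s/a) with a=4 and f(t) = e^(7t): L{e^(28t)} = (1/4) · 1/((s/4)-7) = (1/4) · 4/(s-28) = 1/(s-28)

Final answer: 1/(s-28)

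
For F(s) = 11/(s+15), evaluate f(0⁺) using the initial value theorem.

f(0⁺) = lim_{s→∞} s·11/(s+15) = lim_{s→∞} 11s/(s+15) = 11

Final answer: 11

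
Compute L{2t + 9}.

L{2t + 9} = 2·L{t} + 9·L{1} = 2/s² + 9/s

Final answer: 2/s² + 9/s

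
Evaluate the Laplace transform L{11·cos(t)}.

L{cos(ωt)} = s/(s² + ω²), so L{cos(t)} = s/(s² + 1). Then L{11·cos(t)} = 11·s/(s² + 1) = 11s/(s² + 1)

Final answer: 11s/(s² + 1)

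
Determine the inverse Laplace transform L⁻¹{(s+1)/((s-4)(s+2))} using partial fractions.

Using partial fractions, f(t) = (5e^(4t) + e^(-2t))/6

Final answer: (5e^(4t) + e^(-2t))/6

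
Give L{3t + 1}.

L{3t + 1} = 3·L{t} + L{1} = 3/s² + 1/s

Final answer: 3/s² + 1/s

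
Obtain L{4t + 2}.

L{4t + 2} = 4·L{t} + 2·L{1} = 4/s² + 2/s

Final answer: 4/s² + 2/s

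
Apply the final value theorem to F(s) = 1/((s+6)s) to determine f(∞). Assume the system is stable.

f(∞) = lim_{s→0} sF(s) = lim_{s→0} 1/(s+6) = 1/6

Final answer: 1/6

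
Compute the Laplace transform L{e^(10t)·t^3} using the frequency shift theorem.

L{e^(at)·t^n} = n!/(s-a)^(n+1), so L{e^(10t)·t^3} = 6/(s-10)^4

Final answer: 6/(s-10)^4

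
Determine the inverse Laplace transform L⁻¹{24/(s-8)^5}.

L⁻¹{n!/(s-a)^(n+1)} = t^n·e^(at), so L⁻¹{24/(s-8)^5} = t^4·e^(8t)

Final answer: t^4·e^(8t)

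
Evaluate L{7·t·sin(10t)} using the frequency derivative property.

L{sin(10t)} = 10/(s² + 100). By L{t·f(t)} = -F'(s): -d/ds[10/(s² + 100)] = -(10)·(-2s)/(s² + 100)² = 20s/(s² + 100)². Then L{7·t·sin(10t)} = 7·20s/(s² + 100)² = 140s/(s² + 100)²

Final answer: 140s/(s² + 100)²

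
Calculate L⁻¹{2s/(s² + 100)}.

This is the form c·s/(s² + a²) with a = 10, c = 2. L⁻¹ = 2·cos(10t)

Final answer: 2·cos(10t)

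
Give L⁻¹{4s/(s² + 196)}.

This is the form c·s/(s² + a²) with a = 14, c = 4. L⁻¹ = 4·cos(14t)

Final answer: 4·cos(14t)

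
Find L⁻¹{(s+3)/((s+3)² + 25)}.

Using frequency shift: L⁻¹{(s-a)/((s-a)² + b²)} = e^(at)cos(bt). Here a=-3, b=5

Final answer: e^(-3t)·cos(5t)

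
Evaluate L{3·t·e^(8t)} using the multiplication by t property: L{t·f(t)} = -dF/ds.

Using L{t^n·e^(at)} = n!/(s-a)^(n+1), L{t·e^(8t)} = 1/(s-8)^2, so L{3·t·e^(8t)} = 3·1/(s-8)^2 = 3/(s-8)^2

Final answer: 3/(s-8)^2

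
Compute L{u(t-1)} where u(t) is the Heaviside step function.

L{u(t-a)} = e^(-as)/s. Here a=1, so L{u(t-1)} = e^(-s)/s

Final answer: e^(-s)/s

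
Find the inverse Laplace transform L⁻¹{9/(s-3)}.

L⁻¹{1/(s-a)} = e^(at), so L⁻¹{1/(s-3)} = e^(3t), and L⁻¹{9/(s-3)} = 9·e^(3t)

Final answer: 9·e^(3t)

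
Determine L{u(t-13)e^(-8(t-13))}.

u(t-a)f(t-a) with f(t)=e^(-8t). L{e^(-8t)} = 1/(s+8). By time shift: e^(-13s)/(s+8)

Final answer: e^(-13s)/(s+8)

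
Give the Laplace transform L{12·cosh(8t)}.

L{cosh(ωt)} = s/(s² - ω²), so L{cosh(8t)} = s/(s² - 64). Then L{12·cosh(8t)} = 12·s/(s² - 64) = 12s/(s² - 64)

Final answer: 12s/(s² - 64)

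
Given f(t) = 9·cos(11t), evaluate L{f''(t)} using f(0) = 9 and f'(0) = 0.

F(s) = 9s/(s² + 121). L{f''(t)} = s²F(s) - sf(0) - f'(0) = 9s³/(s² + 121) - 9s = (9s³ - 9s(s² + 121))/(s² + 121) = -1089s/(s² + 121)

Final answer: -1089s/(s² + 121)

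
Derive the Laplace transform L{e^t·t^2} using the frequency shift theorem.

L{e^(at)·t^n} = n!/(s-a)^(n+1), so L{e^t·t^2} = 2/(s-1)^3

Final answer: 2/(s-1)^3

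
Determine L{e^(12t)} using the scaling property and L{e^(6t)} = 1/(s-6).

Using L{f(at)} = (1/a)F(s/a) with a=2 and f(t) = e^(6t): L{e^(12t)} = (1/2) · 1/((s/2)-6) = (1/2) · 2/(s-12) = 1/(s-12)

Final answer: 1/(s-12)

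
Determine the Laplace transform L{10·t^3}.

L{t^n} = n!/s^(n+1), so L{t^3} = 6/s^4. Then L{10·t^3} = 10·6/s^4 = 60/s^4

Final answer: 60/s^4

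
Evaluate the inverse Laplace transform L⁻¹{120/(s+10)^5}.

L⁻¹{n!/(s-a)^(n+1)} = t^n·e^(at) with n=4, a=-10. So L⁻¹{24/(s+10)^5} = t^4·e^(-10t), and L⁻¹{120/(s+10)^5} = (120/24)·t^4·e^(-10t) = 5·t^4·e^(-10t)

Final answer: 5·t^4·e^(-10t)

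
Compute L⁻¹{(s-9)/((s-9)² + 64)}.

Using frequency shift: L⁻¹{(s-a)/((s-a)² + b²)} = e^(at)cos(bt). Here a=9, b=8

Final answer: e^(9t)·cos(8t)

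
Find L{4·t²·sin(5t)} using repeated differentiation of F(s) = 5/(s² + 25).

F(s) = 5/(s² + 25). F'(s) = -10s/(s² + 25)². F''(s) = -10(25 - 3s²)/(s² + 25)³ = (30s² - 250)/(s² + 25)³. So L{t²·sin(5t)} = (-1)² F''(s) = (30s² - 250)/(s² + 25)³. Then L{4·t²·sin(5t)} = 4·(30s² - 250)/(s² + 25)³ = (120s² - 1000)/(s² + 25)³

Final answer: (120s² - 1000)/(s² + 25)³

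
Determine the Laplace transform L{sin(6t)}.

L{sin(ωt)} = ω/(s² + ω²), so L{sin(6t)} = 6/(s² + 36)

Final answer: 6/(s² + 36)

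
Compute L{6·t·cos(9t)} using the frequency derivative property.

L{cos(9t)} = s/(s² + 81). Derivative: d/ds[s/(s² + 81)] = [(s² + 81) - s·2s]/(s² + 81)² = (81 - s²)/(s² + 81)². So L{t·cos(9t)} = -F'(s) = (s² - 81)/(s² + 81)². Then L{6·t·cos(9t)} = 6·(s² - 81)/(s² + 81)²

Final answer: 6·(s² - 81)/(s² + 81)²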